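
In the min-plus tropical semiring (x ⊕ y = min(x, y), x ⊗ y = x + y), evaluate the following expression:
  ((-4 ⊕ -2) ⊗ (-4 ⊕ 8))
((-4 ⊕ -2) ⊗ (-4 ⊕ 8)) = -8

Expand innermost to outermost. Recall ⊕ takes the minimum of its arguments and ⊗ takes their sum. Working out the expression ((-4 ⊕ -2) ⊗ (-4 ⊕ 8)) gives -8.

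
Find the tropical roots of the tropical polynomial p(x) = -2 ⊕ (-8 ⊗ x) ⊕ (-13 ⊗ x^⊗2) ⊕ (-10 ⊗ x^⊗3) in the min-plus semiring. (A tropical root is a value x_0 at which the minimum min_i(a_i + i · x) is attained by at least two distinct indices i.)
Roots: {-3, 5, 6}

Each tropical root is a break point of the lower envelope of the lines y = a_i + i · x (there are 4 lines, with slopes 0, 1, ..., 3). Only the lines that attain the minimum somewhere contribute to roots; other lines are dominated. Here the surviving (envelope) indices are i = 3, i = 2, i = 1, i = 0.
Intersections between consecutive envelope lines give the roots: for adjacent envelope indices i < j the intersection is x = (a_i − a_j) / (j − i). Reading off the sorted break points: {-3, 5, 6}.
Verification: at each break x_0, at least two indices attain the minimum of min_i(a_i + i · x_0).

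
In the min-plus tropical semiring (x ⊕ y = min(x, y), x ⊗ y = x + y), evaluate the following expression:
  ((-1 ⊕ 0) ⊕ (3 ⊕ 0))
((-1 ⊕ 0) ⊕ (3 ⊕ 0)) = -1

Expand innermost to outermost. Recall ⊕ takes the minimum of its arguments and ⊗ takes their sum. Working out the expression ((-1 ⊕ 0) ⊕ (3 ⊕ 0)) gives -1.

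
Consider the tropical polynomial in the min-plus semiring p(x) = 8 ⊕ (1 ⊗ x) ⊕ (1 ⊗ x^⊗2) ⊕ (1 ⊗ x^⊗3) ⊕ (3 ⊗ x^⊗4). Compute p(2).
p(2) = 3

A tropical monomial a ⊗ x^⊗i evaluates to a + i · x. Evaluating each term at x = 2:
  Term 0 contributes 8 + 0 · 2 = 8
  Term 1 contributes 1 + 1 · 2 = 3
  Term 2 contributes 1 + 2 · 2 = 5
  Term 3 contributes 1 + 3 · 2 = 7
  Term 4 contributes 3 + 4 · 2 = 11
p(2) = ⊕ of these = min[8, 3, 5, 7, 11] = 3.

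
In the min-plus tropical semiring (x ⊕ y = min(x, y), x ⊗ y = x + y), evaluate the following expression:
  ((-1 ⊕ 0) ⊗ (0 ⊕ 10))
((-1 ⊕ 0) ⊗ (0 ⊕ 10)) = -1

Expand innermost to outermost. Recall ⊕ takes the minimum of its arguments and ⊗ takes their sum. Working out the expression ((-1 ⊕ 0) ⊗ (0 ⊕ 10)) gives -1.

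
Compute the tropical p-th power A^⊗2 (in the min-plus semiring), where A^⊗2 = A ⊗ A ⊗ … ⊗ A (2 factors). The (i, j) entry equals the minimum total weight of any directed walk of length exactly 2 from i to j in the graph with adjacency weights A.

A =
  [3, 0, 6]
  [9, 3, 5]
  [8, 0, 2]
A^⊗2 =
  [6, 3, 5]
  [12, 5, 7]
  [9, 2, 4]

Each entry (A^⊗2)_ij equals the minimum over all length-2 walks i = v_0 → v_1 → … → v_2 = j of Σ_t A[v_t][v_{t+1}]. For example, for (i, j) = (0, 2) we minimise over 3 possible intermediate vertex sequences; the minimum is 5, attained along the walk 0 → 1 → 2.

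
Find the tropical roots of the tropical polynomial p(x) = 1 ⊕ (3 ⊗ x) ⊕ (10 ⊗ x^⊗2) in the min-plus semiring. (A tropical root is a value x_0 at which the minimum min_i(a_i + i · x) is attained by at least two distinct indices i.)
Roots: {-7, -2}

Each tropical root is a break point of the lower envelope of the lines y = a_i + i · x (there are 3 lines, with slopes 0, 1, ..., 2). Only the lines that attain the minimum somewhere contribute to roots; other lines are dominated. Here the surviving (envelope) indices are i = 2, i = 1, i = 0.
Intersections between consecutive envelope lines give the roots: for adjacent envelope indices i < j the intersection is x = (a_i − a_j) / (j − i). Reading off the sorted break points: {-7, -2}.
Verification: at each break x_0, at least two indices attain the minimum of min_i(a_i + i · x_0).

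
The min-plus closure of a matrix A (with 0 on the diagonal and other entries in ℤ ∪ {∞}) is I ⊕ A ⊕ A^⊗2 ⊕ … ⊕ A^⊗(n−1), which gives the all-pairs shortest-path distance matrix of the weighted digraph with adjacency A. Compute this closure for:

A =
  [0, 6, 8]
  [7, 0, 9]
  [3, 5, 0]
Closure =
  [0, 6, 8]
  [7, 0, 9]
  [3, 5, 0]

This is the Floyd-Warshall all-pairs shortest-path computation. For each intermediate vertex k = 0, 1, …, 2, update dist[i][j] ← min(dist[i][j], dist[i][k] + dist[k][j]). The final matrix gives, for each (i, j), the minimum total weight of any directed path from i to j (possibly empty when i = j).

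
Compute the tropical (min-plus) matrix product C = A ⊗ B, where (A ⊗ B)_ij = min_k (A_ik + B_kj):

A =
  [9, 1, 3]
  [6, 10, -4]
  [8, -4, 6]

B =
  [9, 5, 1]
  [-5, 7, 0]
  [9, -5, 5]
A ⊗ B =
  [-4, -2, 1]
  [5, -9, 1]
  [-9, 1, -4]

Apply the min-plus product entry-by-entry:
  C[0][0] = min over k of (A[0][0] + B[0][0] = 9 + 9 = 18, A[0][1] + B[1][0] = 1 + -5 = -4, A[0][2] + B[2][0] = 3 + 9 = 12) = -4 (attained at k = 1)
  C[0][1] = min over k of (A[0][0] + B[0][1] = 9 + 5 = 14, A[0][1] + B[1][1] = 1 + 7 = 8, A[0][2] + B[2][1] = 3 + -5 = -2) = -2 (attained at k = 2)
  C[0][2] = min over k of (A[0][0] + B[0][2] = 9 + 1 = 10, A[0][1] + B[1][2] = 1 + 0 = 1, A[0][2] + B[2][2] = 3 + 5 = 8) = 1 (attained at k = 1)
  C[1][0] = min over k of (A[1][0] + B[0][0] = 6 + 9 = 15, A[1][1] + B[1][0] = 10 + -5 = 5, A[1][2] + B[2][0] = -4 + 9 = 5) = 5 (attained at k = 1)
  C[1][1] = min over k of (A[1][0] + B[0][1] = 6 + 5 = 11, A[1][1] + B[1][1] = 10 + 7 = 17, A[1][2] + B[2][1] = -4 + -5 = -9) = -9 (attained at k = 2)
  C[1][2] = min over k of (A[1][0] + B[0][2] = 6 + 1 = 7, A[1][1] + B[1][2] = 10 + 0 = 10, A[1][2] + B[2][2] = -4 + 5 = 1) = 1 (attained at k = 2)
  C[2][0] = min over k of (A[2][0] + B[0][0] = 8 + 9 = 17, A[2][1] + B[1][0] = -4 + -5 = -9, A[2][2] + B[2][0] = 6 + 9 = 15) = -9 (attained at k = 1)
  C[2][1] = min over k of (A[2][0] + B[0][1] = 8 + 5 = 13, A[2][1] + B[1][1] = -4 + 7 = 3, A[2][2] + B[2][1] = 6 + -5 = 1) = 1 (attained at k = 2)
  C[2][2] = min over k of (A[2][0] + B[0][2] = 8 + 1 = 9, A[2][1] + B[1][2] = -4 + 0 = -4, A[2][2] + B[2][2] = 6 + 5 = 11) = -4 (attained at k = 1)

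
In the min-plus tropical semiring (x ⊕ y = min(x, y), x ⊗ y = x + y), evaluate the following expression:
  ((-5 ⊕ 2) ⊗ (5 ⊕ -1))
((-5 ⊕ 2) ⊗ (5 ⊕ -1)) = -6

Expand innermost to outermost. Recall ⊕ takes the minimum of its arguments and ⊗ takes their sum. Working out the expression ((-5 ⊕ 2) ⊗ (5 ⊕ -1)) gives -6.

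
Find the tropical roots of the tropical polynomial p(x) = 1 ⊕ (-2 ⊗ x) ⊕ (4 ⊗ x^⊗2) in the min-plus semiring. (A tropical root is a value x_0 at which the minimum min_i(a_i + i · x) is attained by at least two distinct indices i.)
Roots: {-6, 3}

Each tropical root is a break point of the lower envelope of the lines y = a_i + i · x (there are 3 lines, with slopes 0, 1, ..., 2). Only the lines that attain the minimum somewhere contribute to roots; other lines are dominated. Here the surviving (envelope) indices are i = 2, i = 1, i = 0.
Intersections between consecutive envelope lines give the roots: for adjacent envelope indices i < j the intersection is x = (a_i − a_j) / (j − i). Reading off the sorted break points: {-6, 3}.
Verification: at each break x_0, at least two indices attain the minimum of min_i(a_i + i · x_0).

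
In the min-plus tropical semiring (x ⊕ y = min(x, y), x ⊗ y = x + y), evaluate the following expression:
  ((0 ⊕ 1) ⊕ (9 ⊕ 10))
((0 ⊕ 1) ⊕ (9 ⊕ 10)) = 0

Expand innermost to outermost. Recall ⊕ takes the minimum of its arguments and ⊗ takes their sum. Working out the expression ((0 ⊕ 1) ⊕ (9 ⊕ 10)) gives 0.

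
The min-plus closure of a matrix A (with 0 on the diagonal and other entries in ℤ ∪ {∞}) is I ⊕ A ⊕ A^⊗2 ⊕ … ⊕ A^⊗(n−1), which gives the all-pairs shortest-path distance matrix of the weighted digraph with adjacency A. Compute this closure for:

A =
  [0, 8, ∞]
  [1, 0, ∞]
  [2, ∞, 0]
Closure =
  [0, 8, ∞]
  [1, 0, ∞]
  [2, 10, 0]

This is the Floyd-Warshall all-pairs shortest-path computation. For each intermediate vertex k = 0, 1, …, 2, update dist[i][j] ← min(dist[i][j], dist[i][k] + dist[k][j]). The final matrix gives, for each (i, j), the minimum total weight of any directed path from i to j (possibly empty when i = j).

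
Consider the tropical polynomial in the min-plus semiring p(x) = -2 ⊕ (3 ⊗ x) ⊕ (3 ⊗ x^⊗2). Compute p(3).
p(3) = -2

A tropical monomial a ⊗ x^⊗i evaluates to a + i · x. Evaluating each term at x = 3:
  Term 0 contributes -2 + 0 · 3 = -2
  Term 1 contributes 3 + 1 · 3 = 6
  Term 2 contributes 3 + 2 · 3 = 9
p(3) = ⊕ of these = min[-2, 6, 9] = -2.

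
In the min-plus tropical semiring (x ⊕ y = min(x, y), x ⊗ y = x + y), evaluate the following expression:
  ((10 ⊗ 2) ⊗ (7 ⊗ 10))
((10 ⊗ 2) ⊗ (7 ⊗ 10)) = 29

Expand innermost to outermost. Recall ⊕ takes the minimum of its arguments and ⊗ takes their sum. Working out the expression ((10 ⊗ 2) ⊗ (7 ⊗ 10)) gives 29.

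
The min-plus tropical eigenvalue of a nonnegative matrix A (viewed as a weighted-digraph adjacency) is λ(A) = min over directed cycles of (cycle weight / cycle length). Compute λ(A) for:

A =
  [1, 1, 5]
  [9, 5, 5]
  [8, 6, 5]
λ(A) = 1

Enumerate directed cycles and compute their means (weight / length). Sample:
  cycle 0 → 0: weight = 1, length = 1, mean = 1/1 ≈ 1.000
  cycle 1 → 1: weight = 5, length = 1, mean = 5/1 ≈ 5.000
  cycle 2 → 2: weight = 5, length = 1, mean = 5/1 ≈ 5.000
  cycle 0 → 1 → 0: weight = 10, length = 2, mean = 10/2 ≈ 5.000
  cycle 0 → 2 → 0: weight = 13, length = 2, mean = 13/2 ≈ 6.500
  cycle 1 → 0 → 1: weight = 10, length = 2, mean = 10/2 ≈ 5.000
Minimum mean = 1.000, attained e.g. along the cycle 0 → 0 with weight 1 and length 1. So λ(A) = 1/1 = 1.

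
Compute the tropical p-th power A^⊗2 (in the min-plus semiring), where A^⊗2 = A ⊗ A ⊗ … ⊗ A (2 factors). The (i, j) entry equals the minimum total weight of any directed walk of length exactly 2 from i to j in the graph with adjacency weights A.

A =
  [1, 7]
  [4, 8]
A^⊗2 =
  [2, 8]
  [5, 11]

Each entry (A^⊗2)_ij equals the minimum over all length-2 walks i = v_0 → v_1 → … → v_2 = j of Σ_t A[v_t][v_{t+1}]. For example, for (i, j) = (0, 1) we minimise over 2 possible intermediate vertex sequences; the minimum is 8, attained along the walk 0 → 0 → 1.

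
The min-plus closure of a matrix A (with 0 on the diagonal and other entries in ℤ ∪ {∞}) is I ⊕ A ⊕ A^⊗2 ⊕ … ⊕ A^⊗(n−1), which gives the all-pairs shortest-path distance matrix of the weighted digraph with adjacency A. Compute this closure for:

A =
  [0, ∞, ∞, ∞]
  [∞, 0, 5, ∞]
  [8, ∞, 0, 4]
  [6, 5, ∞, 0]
Closure =
  [0, ∞, ∞, ∞]
  [13, 0, 5, 9]
  [8, 9, 0, 4]
  [6, 5, 10, 0]

This is the Floyd-Warshall all-pairs shortest-path computation. For each intermediate vertex k = 0, 1, …, 3, update dist[i][j] ← min(dist[i][j], dist[i][k] + dist[k][j]). The final matrix gives, for each (i, j), the minimum total weight of any directed path from i to j (possibly empty when i = j).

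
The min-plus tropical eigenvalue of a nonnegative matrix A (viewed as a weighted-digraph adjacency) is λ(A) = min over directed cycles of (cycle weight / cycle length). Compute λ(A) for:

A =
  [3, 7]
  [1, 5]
λ(A) = 3

Enumerate directed cycles and compute their means (weight / length). Sample:
  cycle 0 → 0: weight = 3, length = 1, mean = 3/1 ≈ 3.000
  cycle 1 → 1: weight = 5, length = 1, mean = 5/1 ≈ 5.000
  cycle 0 → 1 → 0: weight = 8, length = 2, mean = 8/2 ≈ 4.000
  cycle 1 → 0 → 1: weight = 8, length = 2, mean = 8/2 ≈ 4.000
Minimum mean = 3.000, attained e.g. along the cycle 0 → 0 with weight 3 and length 1. So λ(A) = 3/1 = 3.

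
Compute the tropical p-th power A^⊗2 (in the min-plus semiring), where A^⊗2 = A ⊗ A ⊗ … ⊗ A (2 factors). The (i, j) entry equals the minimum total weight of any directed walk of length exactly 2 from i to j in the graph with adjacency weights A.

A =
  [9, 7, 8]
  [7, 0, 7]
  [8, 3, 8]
A^⊗2 =
  [14, 7, 14]
  [7, 0, 7]
  [10, 3, 10]

Each entry (A^⊗2)_ij equals the minimum over all length-2 walks i = v_0 → v_1 → … → v_2 = j of Σ_t A[v_t][v_{t+1}]. For example, for (i, j) = (0, 2) we minimise over 3 possible intermediate vertex sequences; the minimum is 14, attained along the walk 0 → 1 → 2.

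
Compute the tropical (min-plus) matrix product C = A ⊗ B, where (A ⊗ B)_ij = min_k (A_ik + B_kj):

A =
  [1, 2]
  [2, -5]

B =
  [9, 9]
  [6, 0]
A ⊗ B =
  [8, 2]
  [1, -5]

Apply the min-plus product entry-by-entry:
  C[0][0] = min over k of (A[0][0] + B[0][0] = 1 + 9 = 10, A[0][1] + B[1][0] = 2 + 6 = 8) = 8 (attained at k = 1)
  C[0][1] = min over k of (A[0][0] + B[0][1] = 1 + 9 = 10, A[0][1] + B[1][1] = 2 + 0 = 2) = 2 (attained at k = 1)
  C[1][0] = min over k of (A[1][0] + B[0][0] = 2 + 9 = 11, A[1][1] + B[1][0] = -5 + 6 = 1) = 1 (attained at k = 1)
  C[1][1] = min over k of (A[1][0] + B[0][1] = 2 + 9 = 11, A[1][1] + B[1][1] = -5 + 0 = -5) = -5 (attained at k = 1)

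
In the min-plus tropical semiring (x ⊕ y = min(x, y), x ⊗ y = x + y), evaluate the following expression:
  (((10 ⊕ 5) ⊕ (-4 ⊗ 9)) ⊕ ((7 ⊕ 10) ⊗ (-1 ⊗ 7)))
(((10 ⊕ 5) ⊕ (-4 ⊗ 9)) ⊕ ((7 ⊕ 10) ⊗ (-1 ⊗ 7))) = 5

Expand innermost to outermost. Recall ⊕ takes the minimum of its arguments and ⊗ takes their sum. Working out the expression (((10 ⊕ 5) ⊕ (-4 ⊗ 9)) ⊕ ((7 ⊕ 10) ⊗ (-1 ⊗ 7))) gives 5.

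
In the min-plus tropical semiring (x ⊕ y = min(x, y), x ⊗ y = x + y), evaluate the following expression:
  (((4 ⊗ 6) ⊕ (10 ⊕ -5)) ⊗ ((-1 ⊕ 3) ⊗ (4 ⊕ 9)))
(((4 ⊗ 6) ⊕ (10 ⊕ -5)) ⊗ ((-1 ⊕ 3) ⊗ (4 ⊕ 9))) = -2

Expand innermost to outermost. Recall ⊕ takes the minimum of its arguments and ⊗ takes their sum. Working out the expression (((4 ⊗ 6) ⊕ (10 ⊕ -5)) ⊗ ((-1 ⊕ 3) ⊗ (4 ⊕ 9))) gives -2.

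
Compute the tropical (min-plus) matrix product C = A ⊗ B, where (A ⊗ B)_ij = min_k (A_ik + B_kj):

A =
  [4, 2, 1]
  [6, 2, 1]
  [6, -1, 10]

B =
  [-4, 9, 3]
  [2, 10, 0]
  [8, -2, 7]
A ⊗ B =
  [0, -1, 2]
  [2, -1, 2]
  [1, 8, -1]

Apply the min-plus product entry-by-entry:
  C[0][0] = min over k of (A[0][0] + B[0][0] = 4 + -4 = 0, A[0][1] + B[1][0] = 2 + 2 = 4, A[0][2] + B[2][0] = 1 + 8 = 9) = 0 (attained at k = 0)
  C[0][1] = min over k of (A[0][0] + B[0][1] = 4 + 9 = 13, A[0][1] + B[1][1] = 2 + 10 = 12, A[0][2] + B[2][1] = 1 + -2 = -1) = -1 (attained at k = 2)
  C[0][2] = min over k of (A[0][0] + B[0][2] = 4 + 3 = 7, A[0][1] + B[1][2] = 2 + 0 = 2, A[0][2] + B[2][2] = 1 + 7 = 8) = 2 (attained at k = 1)
  C[1][0] = min over k of (A[1][0] + B[0][0] = 6 + -4 = 2, A[1][1] + B[1][0] = 2 + 2 = 4, A[1][2] + B[2][0] = 1 + 8 = 9) = 2 (attained at k = 0)
  C[1][1] = min over k of (A[1][0] + B[0][1] = 6 + 9 = 15, A[1][1] + B[1][1] = 2 + 10 = 12, A[1][2] + B[2][1] = 1 + -2 = -1) = -1 (attained at k = 2)
  C[1][2] = min over k of (A[1][0] + B[0][2] = 6 + 3 = 9, A[1][1] + B[1][2] = 2 + 0 = 2, A[1][2] + B[2][2] = 1 + 7 = 8) = 2 (attained at k = 1)
  C[2][0] = min over k of (A[2][0] + B[0][0] = 6 + -4 = 2, A[2][1] + B[1][0] = -1 + 2 = 1, A[2][2] + B[2][0] = 10 + 8 = 18) = 1 (attained at k = 1)
  C[2][1] = min over k of (A[2][0] + B[0][1] = 6 + 9 = 15, A[2][1] + B[1][1] = -1 + 10 = 9, A[2][2] + B[2][1] = 10 + -2 = 8) = 8 (attained at k = 2)
  C[2][2] = min over k of (A[2][0] + B[0][2] = 6 + 3 = 9, A[2][1] + B[1][2] = -1 + 0 = -1, A[2][2] + B[2][2] = 10 + 7 = 17) = -1 (attained at k = 1)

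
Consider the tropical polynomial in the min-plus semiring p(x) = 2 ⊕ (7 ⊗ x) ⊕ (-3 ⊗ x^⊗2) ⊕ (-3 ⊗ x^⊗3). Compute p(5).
p(5) = 2

A tropical monomial a ⊗ x^⊗i evaluates to a + i · x. Evaluating each term at x = 5:
  Term 0 contributes 2 + 0 · 5 = 2
  Term 1 contributes 7 + 1 · 5 = 12
  Term 2 contributes -3 + 2 · 5 = 7
  Term 3 contributes -3 + 3 · 5 = 12
p(5) = ⊕ of these = min[2, 12, 7, 12] = 2.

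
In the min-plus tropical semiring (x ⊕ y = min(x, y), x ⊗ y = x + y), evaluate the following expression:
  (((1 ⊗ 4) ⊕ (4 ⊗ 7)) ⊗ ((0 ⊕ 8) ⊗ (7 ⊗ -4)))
(((1 ⊗ 4) ⊕ (4 ⊗ 7)) ⊗ ((0 ⊕ 8) ⊗ (7 ⊗ -4))) = 8

Expand innermost to outermost. Recall ⊕ takes the minimum of its arguments and ⊗ takes their sum. Working out the expression (((1 ⊗ 4) ⊕ (4 ⊗ 7)) ⊗ ((0 ⊕ 8) ⊗ (7 ⊗ -4))) gives 8.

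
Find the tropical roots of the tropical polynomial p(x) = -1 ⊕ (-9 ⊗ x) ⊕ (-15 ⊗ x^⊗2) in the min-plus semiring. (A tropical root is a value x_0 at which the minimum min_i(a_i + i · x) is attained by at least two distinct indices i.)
Roots: {6, 8}

Each tropical root is a break point of the lower envelope of the lines y = a_i + i · x (there are 3 lines, with slopes 0, 1, ..., 2). Only the lines that attain the minimum somewhere contribute to roots; other lines are dominated. Here the surviving (envelope) indices are i = 2, i = 1, i = 0.
Intersections between consecutive envelope lines give the roots: for adjacent envelope indices i < j the intersection is x = (a_i − a_j) / (j − i). Reading off the sorted break points: {6, 8}.
Verification: at each break x_0, at least two indices attain the minimum of min_i(a_i + i · x_0).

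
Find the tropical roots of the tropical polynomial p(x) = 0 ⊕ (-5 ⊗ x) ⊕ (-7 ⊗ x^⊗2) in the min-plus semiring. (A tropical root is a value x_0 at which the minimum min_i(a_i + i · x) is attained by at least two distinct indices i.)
Roots: {2, 5}

Each tropical root is a break point of the lower envelope of the lines y = a_i + i · x (there are 3 lines, with slopes 0, 1, ..., 2). Only the lines that attain the minimum somewhere contribute to roots; other lines are dominated. Here the surviving (envelope) indices are i = 2, i = 1, i = 0.
Intersections between consecutive envelope lines give the roots: for adjacent envelope indices i < j the intersection is x = (a_i − a_j) / (j − i). Reading off the sorted break points: {2, 5}.
Verification: at each break x_0, at least two indices attain the minimum of min_i(a_i + i · x_0).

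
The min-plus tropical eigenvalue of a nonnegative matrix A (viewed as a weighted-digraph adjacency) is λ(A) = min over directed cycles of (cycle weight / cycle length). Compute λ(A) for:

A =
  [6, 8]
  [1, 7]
λ(A) = 9/2

Enumerate directed cycles and compute their means (weight / length). Sample:
  cycle 0 → 0: weight = 6, length = 1, mean = 6/1 ≈ 6.000
  cycle 1 → 1: weight = 7, length = 1, mean = 7/1 ≈ 7.000
  cycle 0 → 1 → 0: weight = 9, length = 2, mean = 9/2 ≈ 4.500
  cycle 1 → 0 → 1: weight = 9, length = 2, mean = 9/2 ≈ 4.500
Minimum mean = 4.500, attained e.g. along the cycle 0 → 1 → 0 with weight 9 and length 2. So λ(A) = 9/2 = 9/2.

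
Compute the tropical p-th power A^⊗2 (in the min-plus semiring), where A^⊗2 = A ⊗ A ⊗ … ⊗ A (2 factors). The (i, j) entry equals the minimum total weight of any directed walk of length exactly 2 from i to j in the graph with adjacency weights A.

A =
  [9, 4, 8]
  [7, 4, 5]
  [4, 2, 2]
A^⊗2 =
  [11, 8, 9]
  [9, 7, 7]
  [6, 4, 4]

Each entry (A^⊗2)_ij equals the minimum over all length-2 walks i = v_0 → v_1 → … → v_2 = j of Σ_t A[v_t][v_{t+1}]. For example, for (i, j) = (0, 2) we minimise over 3 possible intermediate vertex sequences; the minimum is 9, attained along the walk 0 → 1 → 2.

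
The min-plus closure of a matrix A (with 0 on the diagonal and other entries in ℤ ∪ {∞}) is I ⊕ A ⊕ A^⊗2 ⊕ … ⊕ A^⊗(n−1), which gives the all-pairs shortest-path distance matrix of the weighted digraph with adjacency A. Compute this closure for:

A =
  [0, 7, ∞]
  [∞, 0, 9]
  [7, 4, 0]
Closure =
  [0, 7, 16]
  [16, 0, 9]
  [7, 4, 0]

This is the Floyd-Warshall all-pairs shortest-path computation. For each intermediate vertex k = 0, 1, …, 2, update dist[i][j] ← min(dist[i][j], dist[i][k] + dist[k][j]). The final matrix gives, for each (i, j), the minimum total weight of any directed path from i to j (possibly empty when i = j).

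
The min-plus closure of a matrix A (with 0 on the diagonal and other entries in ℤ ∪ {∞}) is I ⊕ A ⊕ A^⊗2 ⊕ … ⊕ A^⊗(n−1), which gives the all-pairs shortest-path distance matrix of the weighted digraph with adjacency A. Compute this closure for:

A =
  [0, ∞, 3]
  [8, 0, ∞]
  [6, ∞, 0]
Closure =
  [0, ∞, 3]
  [8, 0, 11]
  [6, ∞, 0]

This is the Floyd-Warshall all-pairs shortest-path computation. For each intermediate vertex k = 0, 1, …, 2, update dist[i][j] ← min(dist[i][j], dist[i][k] + dist[k][j]). The final matrix gives, for each (i, j), the minimum total weight of any directed path from i to j (possibly empty when i = j).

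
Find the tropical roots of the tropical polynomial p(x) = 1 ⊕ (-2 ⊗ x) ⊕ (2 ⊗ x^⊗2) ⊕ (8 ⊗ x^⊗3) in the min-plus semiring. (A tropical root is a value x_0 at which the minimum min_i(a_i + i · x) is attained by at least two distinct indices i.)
Roots: {-6, -4, 3}

Each tropical root is a break point of the lower envelope of the lines y = a_i + i · x (there are 4 lines, with slopes 0, 1, ..., 3). Only the lines that attain the minimum somewhere contribute to roots; other lines are dominated. Here the surviving (envelope) indices are i = 3, i = 2, i = 1, i = 0.
Intersections between consecutive envelope lines give the roots: for adjacent envelope indices i < j the intersection is x = (a_i − a_j) / (j − i). Reading off the sorted break points: {-6, -4, 3}.
Verification: at each break x_0, at least two indices attain the minimum of min_i(a_i + i · x_0).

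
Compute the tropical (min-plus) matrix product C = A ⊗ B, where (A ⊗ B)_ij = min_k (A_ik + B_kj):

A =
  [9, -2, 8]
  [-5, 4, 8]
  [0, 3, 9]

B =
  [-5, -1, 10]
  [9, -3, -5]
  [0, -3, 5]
A ⊗ B =
  [4, -5, -7]
  [-10, -6, -1]
  [-5, -1, -2]

Apply the min-plus product entry-by-entry:
  C[0][0] = min over k of (A[0][0] + B[0][0] = 9 + -5 = 4, A[0][1] + B[1][0] = -2 + 9 = 7, A[0][2] + B[2][0] = 8 + 0 = 8) = 4 (attained at k = 0)
  C[0][1] = min over k of (A[0][0] + B[0][1] = 9 + -1 = 8, A[0][1] + B[1][1] = -2 + -3 = -5, A[0][2] + B[2][1] = 8 + -3 = 5) = -5 (attained at k = 1)
  C[0][2] = min over k of (A[0][0] + B[0][2] = 9 + 10 = 19, A[0][1] + B[1][2] = -2 + -5 = -7, A[0][2] + B[2][2] = 8 + 5 = 13) = -7 (attained at k = 1)
  C[1][0] = min over k of (A[1][0] + B[0][0] = -5 + -5 = -10, A[1][1] + B[1][0] = 4 + 9 = 13, A[1][2] + B[2][0] = 8 + 0 = 8) = -10 (attained at k = 0)
  C[1][1] = min over k of (A[1][0] + B[0][1] = -5 + -1 = -6, A[1][1] + B[1][1] = 4 + -3 = 1, A[1][2] + B[2][1] = 8 + -3 = 5) = -6 (attained at k = 0)
  C[1][2] = min over k of (A[1][0] + B[0][2] = -5 + 10 = 5, A[1][1] + B[1][2] = 4 + -5 = -1, A[1][2] + B[2][2] = 8 + 5 = 13) = -1 (attained at k = 1)
  C[2][0] = min over k of (A[2][0] + B[0][0] = 0 + -5 = -5, A[2][1] + B[1][0] = 3 + 9 = 12, A[2][2] + B[2][0] = 9 + 0 = 9) = -5 (attained at k = 0)
  C[2][1] = min over k of (A[2][0] + B[0][1] = 0 + -1 = -1, A[2][1] + B[1][1] = 3 + -3 = 0, A[2][2] + B[2][1] = 9 + -3 = 6) = -1 (attained at k = 0)
  C[2][2] = min over k of (A[2][0] + B[0][2] = 0 + 10 = 10, A[2][1] + B[1][2] = 3 + -5 = -2, A[2][2] + B[2][2] = 9 + 5 = 14) = -2 (attained at k = 1)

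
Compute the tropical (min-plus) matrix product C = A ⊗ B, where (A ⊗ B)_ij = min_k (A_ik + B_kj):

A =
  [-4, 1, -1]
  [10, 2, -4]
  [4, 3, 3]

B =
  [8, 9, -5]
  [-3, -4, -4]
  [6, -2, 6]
A ⊗ B =
  [-2, -3, -9]
  [-1, -6, -2]
  [0, -1, -1]

Apply the min-plus product entry-by-entry:
  C[0][0] = min over k of (A[0][0] + B[0][0] = -4 + 8 = 4, A[0][1] + B[1][0] = 1 + -3 = -2, A[0][2] + B[2][0] = -1 + 6 = 5) = -2 (attained at k = 1)
  C[0][1] = min over k of (A[0][0] + B[0][1] = -4 + 9 = 5, A[0][1] + B[1][1] = 1 + -4 = -3, A[0][2] + B[2][1] = -1 + -2 = -3) = -3 (attained at k = 1)
  C[0][2] = min over k of (A[0][0] + B[0][2] = -4 + -5 = -9, A[0][1] + B[1][2] = 1 + -4 = -3, A[0][2] + B[2][2] = -1 + 6 = 5) = -9 (attained at k = 0)
  C[1][0] = min over k of (A[1][0] + B[0][0] = 10 + 8 = 18, A[1][1] + B[1][0] = 2 + -3 = -1, A[1][2] + B[2][0] = -4 + 6 = 2) = -1 (attained at k = 1)
  C[1][1] = min over k of (A[1][0] + B[0][1] = 10 + 9 = 19, A[1][1] + B[1][1] = 2 + -4 = -2, A[1][2] + B[2][1] = -4 + -2 = -6) = -6 (attained at k = 2)
  C[1][2] = min over k of (A[1][0] + B[0][2] = 10 + -5 = 5, A[1][1] + B[1][2] = 2 + -4 = -2, A[1][2] + B[2][2] = -4 + 6 = 2) = -2 (attained at k = 1)
  C[2][0] = min over k of (A[2][0] + B[0][0] = 4 + 8 = 12, A[2][1] + B[1][0] = 3 + -3 = 0, A[2][2] + B[2][0] = 3 + 6 = 9) = 0 (attained at k = 1)
  C[2][1] = min over k of (A[2][0] + B[0][1] = 4 + 9 = 13, A[2][1] + B[1][1] = 3 + -4 = -1, A[2][2] + B[2][1] = 3 + -2 = 1) = -1 (attained at k = 1)
  C[2][2] = min over k of (A[2][0] + B[0][2] = 4 + -5 = -1, A[2][1] + B[1][2] = 3 + -4 = -1, A[2][2] + B[2][2] = 3 + 6 = 9) = -1 (attained at k = 0)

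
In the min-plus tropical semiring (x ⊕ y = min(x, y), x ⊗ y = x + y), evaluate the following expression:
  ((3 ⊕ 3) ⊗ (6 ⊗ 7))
((3 ⊕ 3) ⊗ (6 ⊗ 7)) = 16

Expand innermost to outermost. Recall ⊕ takes the minimum of its arguments and ⊗ takes their sum. Working out the expression ((3 ⊕ 3) ⊗ (6 ⊗ 7)) gives 16.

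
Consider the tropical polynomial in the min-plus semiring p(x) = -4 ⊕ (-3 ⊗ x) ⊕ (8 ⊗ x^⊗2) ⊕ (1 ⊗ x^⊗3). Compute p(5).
p(5) = -4

A tropical monomial a ⊗ x^⊗i evaluates to a + i · x. Evaluating each term at x = 5:
  Term 0 contributes -4 + 0 · 5 = -4
  Term 1 contributes -3 + 1 · 5 = 2
  Term 2 contributes 8 + 2 · 5 = 18
  Term 3 contributes 1 + 3 · 5 = 16
p(5) = ⊕ of these = min[-4, 2, 18, 16] = -4.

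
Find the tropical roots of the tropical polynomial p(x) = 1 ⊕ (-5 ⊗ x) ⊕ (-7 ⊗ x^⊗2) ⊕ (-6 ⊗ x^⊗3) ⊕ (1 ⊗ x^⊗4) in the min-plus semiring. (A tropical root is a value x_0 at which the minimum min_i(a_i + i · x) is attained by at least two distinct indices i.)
Roots: {-7, -1, 2, 6}

Each tropical root is a break point of the lower envelope of the lines y = a_i + i · x (there are 5 lines, with slopes 0, 1, ..., 4). Only the lines that attain the minimum somewhere contribute to roots; other lines are dominated. Here the surviving (envelope) indices are i = 4, i = 3, i = 2, i = 1, i = 0.
Intersections between consecutive envelope lines give the roots: for adjacent envelope indices i < j the intersection is x = (a_i − a_j) / (j − i). Reading off the sorted break points: {-7, -1, 2, 6}.
Verification: at each break x_0, at least two indices attain the minimum of min_i(a_i + i · x_0).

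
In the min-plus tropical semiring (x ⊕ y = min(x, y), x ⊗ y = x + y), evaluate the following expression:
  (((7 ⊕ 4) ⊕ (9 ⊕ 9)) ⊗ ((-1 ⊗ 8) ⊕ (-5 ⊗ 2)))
(((7 ⊕ 4) ⊕ (9 ⊕ 9)) ⊗ ((-1 ⊗ 8) ⊕ (-5 ⊗ 2))) = 1

Expand innermost to outermost. Recall ⊕ takes the minimum of its arguments and ⊗ takes their sum. Working out the expression (((7 ⊕ 4) ⊕ (9 ⊕ 9)) ⊗ ((-1 ⊗ 8) ⊕ (-5 ⊗ 2))) gives 1.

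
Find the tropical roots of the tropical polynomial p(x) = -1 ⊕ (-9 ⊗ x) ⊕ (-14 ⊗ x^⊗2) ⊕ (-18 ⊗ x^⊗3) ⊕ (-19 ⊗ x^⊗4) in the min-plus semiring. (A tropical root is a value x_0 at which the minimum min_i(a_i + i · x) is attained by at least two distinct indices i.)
Roots: {1, 4, 5, 8}

Each tropical root is a break point of the lower envelope of the lines y = a_i + i · x (there are 5 lines, with slopes 0, 1, ..., 4). Only the lines that attain the minimum somewhere contribute to roots; other lines are dominated. Here the surviving (envelope) indices are i = 4, i = 3, i = 2, i = 1, i = 0.
Intersections between consecutive envelope lines give the roots: for adjacent envelope indices i < j the intersection is x = (a_i − a_j) / (j − i). Reading off the sorted break points: {1, 4, 5, 8}.
Verification: at each break x_0, at least two indices attain the minimum of min_i(a_i + i · x_0).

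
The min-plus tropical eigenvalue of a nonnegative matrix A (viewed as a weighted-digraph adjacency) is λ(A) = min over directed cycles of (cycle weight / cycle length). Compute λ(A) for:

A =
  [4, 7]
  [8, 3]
λ(A) = 3

Enumerate directed cycles and compute their means (weight / length). Sample:
  cycle 0 → 0: weight = 4, length = 1, mean = 4/1 ≈ 4.000
  cycle 1 → 1: weight = 3, length = 1, mean = 3/1 ≈ 3.000
  cycle 0 → 1 → 0: weight = 15, length = 2, mean = 15/2 ≈ 7.500
  cycle 1 → 0 → 1: weight = 15, length = 2, mean = 15/2 ≈ 7.500
Minimum mean = 3.000, attained e.g. along the cycle 1 → 1 with weight 3 and length 1. So λ(A) = 3/1 = 3.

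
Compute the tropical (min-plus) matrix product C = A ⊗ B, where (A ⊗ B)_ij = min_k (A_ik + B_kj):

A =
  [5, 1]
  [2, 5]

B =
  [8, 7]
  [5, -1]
A ⊗ B =
  [6, 0]
  [10, 4]

Apply the min-plus product entry-by-entry:
  C[0][0] = min over k of (A[0][0] + B[0][0] = 5 + 8 = 13, A[0][1] + B[1][0] = 1 + 5 = 6) = 6 (attained at k = 1)
  C[0][1] = min over k of (A[0][0] + B[0][1] = 5 + 7 = 12, A[0][1] + B[1][1] = 1 + -1 = 0) = 0 (attained at k = 1)
  C[1][0] = min over k of (A[1][0] + B[0][0] = 2 + 8 = 10, A[1][1] + B[1][0] = 5 + 5 = 10) = 10 (attained at k = 0)
  C[1][1] = min over k of (A[1][0] + B[0][1] = 2 + 7 = 9, A[1][1] + B[1][1] = 5 + -1 = 4) = 4 (attained at k = 1)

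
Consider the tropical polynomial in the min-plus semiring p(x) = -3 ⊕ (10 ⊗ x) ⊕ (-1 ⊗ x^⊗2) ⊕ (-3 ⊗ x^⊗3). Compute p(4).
p(4) = -3

A tropical monomial a ⊗ x^⊗i evaluates to a + i · x. Evaluating each term at x = 4:
  Term 0 contributes -3 + 0 · 4 = -3
  Term 1 contributes 10 + 1 · 4 = 14
  Term 2 contributes -1 + 2 · 4 = 7
  Term 3 contributes -3 + 3 · 4 = 9
p(4) = ⊕ of these = min[-3, 14, 7, 9] = -3.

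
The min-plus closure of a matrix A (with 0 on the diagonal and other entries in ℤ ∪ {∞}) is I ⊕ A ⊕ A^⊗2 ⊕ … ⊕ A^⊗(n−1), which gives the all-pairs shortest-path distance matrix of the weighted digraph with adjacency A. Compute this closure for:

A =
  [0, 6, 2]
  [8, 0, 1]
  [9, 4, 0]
Closure =
  [0, 6, 2]
  [8, 0, 1]
  [9, 4, 0]

This is the Floyd-Warshall all-pairs shortest-path computation. For each intermediate vertex k = 0, 1, …, 2, update dist[i][j] ← min(dist[i][j], dist[i][k] + dist[k][j]). The final matrix gives, for each (i, j), the minimum total weight of any directed path from i to j (possibly empty when i = j).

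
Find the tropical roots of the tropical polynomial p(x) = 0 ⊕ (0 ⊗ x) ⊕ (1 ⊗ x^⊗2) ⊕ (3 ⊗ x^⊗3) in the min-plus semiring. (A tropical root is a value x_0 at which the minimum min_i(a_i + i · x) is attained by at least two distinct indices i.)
Roots: {-2, -1, 0}

Each tropical root is a break point of the lower envelope of the lines y = a_i + i · x (there are 4 lines, with slopes 0, 1, ..., 3). Only the lines that attain the minimum somewhere contribute to roots; other lines are dominated. Here the surviving (envelope) indices are i = 3, i = 2, i = 1, i = 0.
Intersections between consecutive envelope lines give the roots: for adjacent envelope indices i < j the intersection is x = (a_i − a_j) / (j − i). Reading off the sorted break points: {-2, -1, 0}.
Verification: at each break x_0, at least two indices attain the minimum of min_i(a_i + i · x_0).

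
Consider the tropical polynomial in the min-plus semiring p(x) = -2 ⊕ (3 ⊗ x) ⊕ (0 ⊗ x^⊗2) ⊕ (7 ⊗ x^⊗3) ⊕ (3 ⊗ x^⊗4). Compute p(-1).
p(-1) = -2

A tropical monomial a ⊗ x^⊗i evaluates to a + i · x. Evaluating each term at x = -1:
  Term 0 contributes -2 + 0 · -1 = -2
  Term 1 contributes 3 + 1 · -1 = 2
  Term 2 contributes 0 + 2 · -1 = -2
  Term 3 contributes 7 + 3 · -1 = 4
  Term 4 contributes 3 + 4 · -1 = -1
p(-1) = ⊕ of these = min[-2, 2, -2, 4, -1] = -2.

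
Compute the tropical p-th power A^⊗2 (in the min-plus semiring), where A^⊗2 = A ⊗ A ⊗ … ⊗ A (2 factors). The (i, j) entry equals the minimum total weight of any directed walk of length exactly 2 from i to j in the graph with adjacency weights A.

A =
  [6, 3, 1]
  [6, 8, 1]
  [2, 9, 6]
A^⊗2 =
  [3, 9, 4]
  [3, 9, 7]
  [8, 5, 3]

Each entry (A^⊗2)_ij equals the minimum over all length-2 walks i = v_0 → v_1 → … → v_2 = j of Σ_t A[v_t][v_{t+1}]. For example, for (i, j) = (0, 2) we minimise over 3 possible intermediate vertex sequences; the minimum is 4, attained along the walk 0 → 1 → 2.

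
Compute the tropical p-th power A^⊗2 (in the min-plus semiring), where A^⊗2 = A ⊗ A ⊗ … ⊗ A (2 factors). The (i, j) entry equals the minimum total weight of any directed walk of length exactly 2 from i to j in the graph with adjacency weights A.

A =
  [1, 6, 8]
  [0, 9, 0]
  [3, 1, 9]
A^⊗2 =
  [2, 7, 6]
  [1, 1, 8]
  [1, 9, 1]

Each entry (A^⊗2)_ij equals the minimum over all length-2 walks i = v_0 → v_1 → … → v_2 = j of Σ_t A[v_t][v_{t+1}]. For example, for (i, j) = (0, 2) we minimise over 3 possible intermediate vertex sequences; the minimum is 6, attained along the walk 0 → 1 → 2.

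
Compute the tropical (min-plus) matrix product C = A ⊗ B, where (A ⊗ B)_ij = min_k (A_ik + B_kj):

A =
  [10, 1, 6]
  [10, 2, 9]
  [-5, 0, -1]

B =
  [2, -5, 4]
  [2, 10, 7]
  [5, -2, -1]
A ⊗ B =
  [3, 4, 5]
  [4, 5, 8]
  [-3, -10, -2]

Apply the min-plus product entry-by-entry:
  C[0][0] = min over k of (A[0][0] + B[0][0] = 10 + 2 = 12, A[0][1] + B[1][0] = 1 + 2 = 3, A[0][2] + B[2][0] = 6 + 5 = 11) = 3 (attained at k = 1)
  C[0][1] = min over k of (A[0][0] + B[0][1] = 10 + -5 = 5, A[0][1] + B[1][1] = 1 + 10 = 11, A[0][2] + B[2][1] = 6 + -2 = 4) = 4 (attained at k = 2)
  C[0][2] = min over k of (A[0][0] + B[0][2] = 10 + 4 = 14, A[0][1] + B[1][2] = 1 + 7 = 8, A[0][2] + B[2][2] = 6 + -1 = 5) = 5 (attained at k = 2)
  C[1][0] = min over k of (A[1][0] + B[0][0] = 10 + 2 = 12, A[1][1] + B[1][0] = 2 + 2 = 4, A[1][2] + B[2][0] = 9 + 5 = 14) = 4 (attained at k = 1)
  C[1][1] = min over k of (A[1][0] + B[0][1] = 10 + -5 = 5, A[1][1] + B[1][1] = 2 + 10 = 12, A[1][2] + B[2][1] = 9 + -2 = 7) = 5 (attained at k = 0)
  C[1][2] = min over k of (A[1][0] + B[0][2] = 10 + 4 = 14, A[1][1] + B[1][2] = 2 + 7 = 9, A[1][2] + B[2][2] = 9 + -1 = 8) = 8 (attained at k = 2)
  C[2][0] = min over k of (A[2][0] + B[0][0] = -5 + 2 = -3, A[2][1] + B[1][0] = 0 + 2 = 2, A[2][2] + B[2][0] = -1 + 5 = 4) = -3 (attained at k = 0)
  C[2][1] = min over k of (A[2][0] + B[0][1] = -5 + -5 = -10, A[2][1] + B[1][1] = 0 + 10 = 10, A[2][2] + B[2][1] = -1 + -2 = -3) = -10 (attained at k = 0)
  C[2][2] = min over k of (A[2][0] + B[0][2] = -5 + 4 = -1, A[2][1] + B[1][2] = 0 + 7 = 7, A[2][2] + B[2][2] = -1 + -1 = -2) = -2 (attained at k = 2)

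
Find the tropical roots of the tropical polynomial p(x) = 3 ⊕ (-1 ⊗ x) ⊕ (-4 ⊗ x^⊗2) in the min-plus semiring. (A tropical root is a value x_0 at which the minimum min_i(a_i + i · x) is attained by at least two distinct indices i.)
Roots: {3, 4}

Each tropical root is a break point of the lower envelope of the lines y = a_i + i · x (there are 3 lines, with slopes 0, 1, ..., 2). Only the lines that attain the minimum somewhere contribute to roots; other lines are dominated. Here the surviving (envelope) indices are i = 2, i = 1, i = 0.
Intersections between consecutive envelope lines give the roots: for adjacent envelope indices i < j the intersection is x = (a_i − a_j) / (j − i). Reading off the sorted break points: {3, 4}.
Verification: at each break x_0, at least two indices attain the minimum of min_i(a_i + i · x_0).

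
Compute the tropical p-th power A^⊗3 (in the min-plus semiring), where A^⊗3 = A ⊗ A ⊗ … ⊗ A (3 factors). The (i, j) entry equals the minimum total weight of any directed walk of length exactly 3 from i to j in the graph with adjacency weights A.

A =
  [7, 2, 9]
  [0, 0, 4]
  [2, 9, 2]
A^⊗3 =
  [2, 2, 6]
  [0, 0, 4]
  [4, 4, 6]

Each entry (A^⊗3)_ij equals the minimum over all length-3 walks i = v_0 → v_1 → … → v_3 = j of Σ_t A[v_t][v_{t+1}]. For example, for (i, j) = (0, 2) we minimise over 9 possible intermediate vertex sequences; the minimum is 6, attained along the walk 0 → 1 → 1 → 2.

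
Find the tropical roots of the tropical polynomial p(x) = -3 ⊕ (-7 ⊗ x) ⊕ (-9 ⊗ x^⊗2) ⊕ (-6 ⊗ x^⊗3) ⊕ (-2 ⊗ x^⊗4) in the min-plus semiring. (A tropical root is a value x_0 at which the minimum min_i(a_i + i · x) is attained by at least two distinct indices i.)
Roots: {-4, -3, 2, 4}

Each tropical root is a break point of the lower envelope of the lines y = a_i + i · x (there are 5 lines, with slopes 0, 1, ..., 4). Only the lines that attain the minimum somewhere contribute to roots; other lines are dominated. Here the surviving (envelope) indices are i = 4, i = 3, i = 2, i = 1, i = 0.
Intersections between consecutive envelope lines give the roots: for adjacent envelope indices i < j the intersection is x = (a_i − a_j) / (j − i). Reading off the sorted break points: {-4, -3, 2, 4}.
Verification: at each break x_0, at least two indices attain the minimum of min_i(a_i + i · x_0).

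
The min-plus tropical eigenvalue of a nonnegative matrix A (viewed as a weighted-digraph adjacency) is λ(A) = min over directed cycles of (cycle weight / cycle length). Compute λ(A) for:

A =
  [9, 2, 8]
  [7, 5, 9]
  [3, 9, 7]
λ(A) = 9/2

Enumerate directed cycles and compute their means (weight / length). Sample:
  cycle 0 → 0: weight = 9, length = 1, mean = 9/1 ≈ 9.000
  cycle 1 → 1: weight = 5, length = 1, mean = 5/1 ≈ 5.000
  cycle 2 → 2: weight = 7, length = 1, mean = 7/1 ≈ 7.000
  cycle 0 → 1 → 0: weight = 9, length = 2, mean = 9/2 ≈ 4.500
  cycle 0 → 2 → 0: weight = 11, length = 2, mean = 11/2 ≈ 5.500
  cycle 1 → 0 → 1: weight = 9, length = 2, mean = 9/2 ≈ 4.500
Minimum mean = 4.500, attained e.g. along the cycle 0 → 1 → 0 with weight 9 and length 2. So λ(A) = 9/2 = 9/2.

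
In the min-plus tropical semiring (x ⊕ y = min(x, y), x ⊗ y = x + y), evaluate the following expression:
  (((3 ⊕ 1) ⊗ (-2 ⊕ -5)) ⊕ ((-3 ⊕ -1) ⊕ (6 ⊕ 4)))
(((3 ⊕ 1) ⊗ (-2 ⊕ -5)) ⊕ ((-3 ⊕ -1) ⊕ (6 ⊕ 4))) = -4

Expand innermost to outermost. Recall ⊕ takes the minimum of its arguments and ⊗ takes their sum. Working out the expression (((3 ⊕ 1) ⊗ (-2 ⊕ -5)) ⊕ ((-3 ⊕ -1) ⊕ (6 ⊕ 4))) gives -4.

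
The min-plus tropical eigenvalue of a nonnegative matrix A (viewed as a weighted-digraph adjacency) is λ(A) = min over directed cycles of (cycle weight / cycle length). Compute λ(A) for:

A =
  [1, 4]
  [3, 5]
λ(A) = 1

Enumerate directed cycles and compute their means (weight / length). Sample:
  cycle 0 → 0: weight = 1, length = 1, mean = 1/1 ≈ 1.000
  cycle 1 → 1: weight = 5, length = 1, mean = 5/1 ≈ 5.000
  cycle 0 → 1 → 0: weight = 7, length = 2, mean = 7/2 ≈ 3.500
  cycle 1 → 0 → 1: weight = 7, length = 2, mean = 7/2 ≈ 3.500
Minimum mean = 1.000, attained e.g. along the cycle 0 → 0 with weight 1 and length 1. So λ(A) = 1/1 = 1.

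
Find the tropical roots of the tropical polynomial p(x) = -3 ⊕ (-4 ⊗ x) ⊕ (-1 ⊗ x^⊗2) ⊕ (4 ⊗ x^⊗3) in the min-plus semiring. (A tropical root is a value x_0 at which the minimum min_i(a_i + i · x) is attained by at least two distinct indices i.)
Roots: {-5, -3, 1}

Each tropical root is a break point of the lower envelope of the lines y = a_i + i · x (there are 4 lines, with slopes 0, 1, ..., 3). Only the lines that attain the minimum somewhere contribute to roots; other lines are dominated. Here the surviving (envelope) indices are i = 3, i = 2, i = 1, i = 0.
Intersections between consecutive envelope lines give the roots: for adjacent envelope indices i < j the intersection is x = (a_i − a_j) / (j − i). Reading off the sorted break points: {-5, -3, 1}.
Verification: at each break x_0, at least two indices attain the minimum of min_i(a_i + i · x_0).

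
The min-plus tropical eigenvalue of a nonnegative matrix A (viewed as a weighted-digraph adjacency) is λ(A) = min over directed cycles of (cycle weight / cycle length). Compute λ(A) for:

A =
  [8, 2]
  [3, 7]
λ(A) = 5/2

Enumerate directed cycles and compute their means (weight / length). Sample:
  cycle 0 → 0: weight = 8, length = 1, mean = 8/1 ≈ 8.000
  cycle 1 → 1: weight = 7, length = 1, mean = 7/1 ≈ 7.000
  cycle 0 → 1 → 0: weight = 5, length = 2, mean = 5/2 ≈ 2.500
  cycle 1 → 0 → 1: weight = 5, length = 2, mean = 5/2 ≈ 2.500
Minimum mean = 2.500, attained e.g. along the cycle 0 → 1 → 0 with weight 5 and length 2. So λ(A) = 5/2 = 5/2.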